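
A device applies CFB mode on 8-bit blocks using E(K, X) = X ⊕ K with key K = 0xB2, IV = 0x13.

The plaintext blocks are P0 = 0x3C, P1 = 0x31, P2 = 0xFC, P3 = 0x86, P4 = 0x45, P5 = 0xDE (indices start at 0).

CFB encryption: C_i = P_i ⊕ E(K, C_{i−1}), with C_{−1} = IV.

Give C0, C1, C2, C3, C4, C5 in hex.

C0 = 0x9D, C1 = 0x1E, C2 = 0x50, C3 = 0x64, C4 = 0x93, C5 = 0xFF

C0: E(K, 0x13) = 0xA1; 0x3C ⊕ 0xA1 = 0x9D.
C1: E(K, 0x9D) = 0x2F; 0x31 ⊕ 0x2F = 0x1E.
C2: E(K, 0x1E) = 0xAC; 0xFC ⊕ 0xAC = 0x50.
C3: E(K, 0x50) = 0xE2; 0x86 ⊕ 0xE2 = 0x64.
C4: E(K, 0x64) = 0xD6; 0x45 ⊕ 0xD6 = 0x93.
C5: E(K, 0x93) = 0x21; 0xDE ⊕ 0x21 = 0xFF.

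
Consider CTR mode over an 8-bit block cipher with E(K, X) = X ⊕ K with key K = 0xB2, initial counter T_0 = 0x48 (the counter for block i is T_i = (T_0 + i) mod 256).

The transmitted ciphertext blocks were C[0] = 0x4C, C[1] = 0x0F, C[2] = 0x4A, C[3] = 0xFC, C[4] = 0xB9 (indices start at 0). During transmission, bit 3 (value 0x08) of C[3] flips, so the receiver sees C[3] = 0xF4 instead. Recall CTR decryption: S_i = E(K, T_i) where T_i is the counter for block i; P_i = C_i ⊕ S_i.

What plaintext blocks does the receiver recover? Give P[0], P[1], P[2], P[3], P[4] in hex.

P[0] = 0xB6, P[1] = 0xF4, P[2] = 0xB2, P[3] = 0x0D, P[4] = 0x47

Only C[3] changed, to 0xF4. In CTR, a change in C_i flips the same bit in P_i only; the keystream is unaffected. Decrypting the received ciphertext:
P[0]: T = 0x48, S = E(K, T) = 0xFA; 0x4C ⊕ 0xFA = 0xB6.
P[1]: T = 0x49, S = E(K, T) = 0xFB; 0x0F ⊕ 0xFB = 0xF4.
P[2]: T = 0x4A, S = E(K, T) = 0xF8; 0x4A ⊕ 0xF8 = 0xB2.
P[3]: T = 0x4B, S = E(K, T) = 0xF9; 0xF4 ⊕ 0xF9 = 0x0D.
P[4]: T = 0x4C, S = E(K, T) = 0xFE; 0xB9 ⊕ 0xFE = 0x47.
Blocks that differ from the original plaintext: P[3].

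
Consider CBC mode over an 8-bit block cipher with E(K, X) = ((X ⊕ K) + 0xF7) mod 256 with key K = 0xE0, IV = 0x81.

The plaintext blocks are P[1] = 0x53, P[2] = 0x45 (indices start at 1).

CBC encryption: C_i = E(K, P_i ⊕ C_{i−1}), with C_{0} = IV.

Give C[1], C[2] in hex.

C[1]: P[1] ⊕ 0x81 = 0xD2; E(K, 0xD2) = 0x29.
C[2]: P[2] ⊕ 0x29 = 0x6C; E(K, 0x6C) = 0x83.

C[1] = 0x29, C[2] = 0x83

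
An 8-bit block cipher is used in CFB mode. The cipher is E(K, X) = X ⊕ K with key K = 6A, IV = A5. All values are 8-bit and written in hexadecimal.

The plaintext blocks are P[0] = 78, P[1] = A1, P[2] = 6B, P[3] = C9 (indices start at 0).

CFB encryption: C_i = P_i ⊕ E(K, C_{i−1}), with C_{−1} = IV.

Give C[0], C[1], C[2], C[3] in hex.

C[0]: E(K, A5) = CF; 78 ⊕ CF = B7.
C[1]: E(K, B7) = DD; A1 ⊕ DD = 7C.
C[2]: E(K, 7C) = 16; 6B ⊕ 16 = 7D.
C[3]: E(K, 7D) = 17; C9 ⊕ 17 = DE.

C[0] = B7, C[1] = 7C, C[2] = 7D, C[3] = DE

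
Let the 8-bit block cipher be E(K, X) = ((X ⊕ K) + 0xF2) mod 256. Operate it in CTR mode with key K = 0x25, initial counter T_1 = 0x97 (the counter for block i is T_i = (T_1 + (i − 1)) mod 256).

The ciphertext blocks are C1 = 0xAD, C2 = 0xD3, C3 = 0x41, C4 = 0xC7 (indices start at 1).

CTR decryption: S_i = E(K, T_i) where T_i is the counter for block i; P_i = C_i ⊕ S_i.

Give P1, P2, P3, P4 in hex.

P1 = 0x09, P2 = 0x7C, P3 = 0xEF, P4 = 0x76

P1: T = 0x97, S = E(K, T) = 0xA4; 0xAD ⊕ 0xA4 = 0x09.
P2: T = 0x98, S = E(K, T) = 0xAF; 0xD3 ⊕ 0xAF = 0x7C.
P3: T = 0x99, S = E(K, T) = 0xAE; 0x41 ⊕ 0xAE = 0xEF.
P4: T = 0x9A, S = E(K, T) = 0xB1; 0xC7 ⊕ 0xB1 = 0x76.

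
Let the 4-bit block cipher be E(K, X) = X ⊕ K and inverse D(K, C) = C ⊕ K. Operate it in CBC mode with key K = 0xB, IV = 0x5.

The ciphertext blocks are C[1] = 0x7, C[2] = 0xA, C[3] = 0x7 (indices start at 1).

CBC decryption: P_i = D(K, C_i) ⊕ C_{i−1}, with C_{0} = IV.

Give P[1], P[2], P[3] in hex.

P[1]: D(K, 0x7) = 0xC; 0xC ⊕ 0x5 = 0x9.
P[2]: D(K, 0xA) = 0x1; 0x1 ⊕ 0x7 = 0x6.
P[3]: D(K, 0x7) = 0xC; 0xC ⊕ 0xA = 0x6.

P[1] = 0x9, P[2] = 0x6, P[3] = 0x6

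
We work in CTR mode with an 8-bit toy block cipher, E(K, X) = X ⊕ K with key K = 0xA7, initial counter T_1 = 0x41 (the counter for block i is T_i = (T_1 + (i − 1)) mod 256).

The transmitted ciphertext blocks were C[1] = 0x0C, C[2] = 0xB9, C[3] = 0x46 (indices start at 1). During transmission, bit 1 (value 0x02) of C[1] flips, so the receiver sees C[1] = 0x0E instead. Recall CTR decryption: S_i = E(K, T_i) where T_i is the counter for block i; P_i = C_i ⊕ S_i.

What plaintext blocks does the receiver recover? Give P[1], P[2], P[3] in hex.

P[1] = 0xE8, P[2] = 0x5C, P[3] = 0xA2

Only C[1] changed, to 0x0E. In CTR, a change in C_i flips the same bit in P_i only; the keystream is unaffected. Decrypting the received ciphertext:
P[1]: T = 0x41, S = E(K, T) = 0xE6; 0x0E ⊕ 0xE6 = 0xE8.
P[2]: T = 0x42, S = E(K, T) = 0xE5; 0xB9 ⊕ 0xE5 = 0x5C.
P[3]: T = 0x43, S = E(K, T) = 0xE4; 0x46 ⊕ 0xE4 = 0xA2.
Blocks that differ from the original plaintext: P[1].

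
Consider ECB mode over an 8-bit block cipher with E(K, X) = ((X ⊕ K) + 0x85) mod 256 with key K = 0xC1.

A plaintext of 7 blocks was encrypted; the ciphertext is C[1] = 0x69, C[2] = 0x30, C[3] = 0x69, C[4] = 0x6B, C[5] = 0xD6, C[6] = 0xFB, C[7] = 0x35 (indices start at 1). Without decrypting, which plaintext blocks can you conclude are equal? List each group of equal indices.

P[1] = P[3]

ECB encrypts each block independently with the same key, so equal ciphertext blocks imply equal plaintext blocks.
C[1] = C[3] = 0x69, so P[1] = P[3].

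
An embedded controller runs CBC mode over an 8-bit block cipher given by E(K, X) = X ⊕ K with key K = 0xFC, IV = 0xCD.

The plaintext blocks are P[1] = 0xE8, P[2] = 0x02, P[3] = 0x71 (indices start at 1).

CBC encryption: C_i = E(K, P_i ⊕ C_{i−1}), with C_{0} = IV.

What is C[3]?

C[3] = 0xAA

C[1]: P[1] ⊕ 0xCD = 0x25; E(K, 0x25) = 0xD9.
C[2]: P[2] ⊕ 0xD9 = 0xDB; E(K, 0xDB) = 0x27.
C[3]: P[3] ⊕ 0x27 = 0x56; E(K, 0x56) = 0xAA.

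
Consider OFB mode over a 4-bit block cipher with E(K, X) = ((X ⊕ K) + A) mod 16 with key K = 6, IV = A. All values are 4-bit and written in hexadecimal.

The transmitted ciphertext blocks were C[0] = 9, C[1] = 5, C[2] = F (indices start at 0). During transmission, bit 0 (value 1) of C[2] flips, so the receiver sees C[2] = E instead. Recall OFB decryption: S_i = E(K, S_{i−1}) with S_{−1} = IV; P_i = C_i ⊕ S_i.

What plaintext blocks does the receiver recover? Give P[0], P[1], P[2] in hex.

Only C[2] changed, to E. In OFB, a change in C_i flips the same bit in P_i only; the keystream is unaffected. Decrypting the received ciphertext:
P[0]: S = E(K, A) = 6; 9 ⊕ 6 = F.
P[1]: S = E(K, 6) = A; 5 ⊕ A = F.
P[2]: S = E(K, A) = 6; E ⊕ 6 = 8.
Blocks that differ from the original plaintext: P[2].

P[0] = F, P[1] = F, P[2] = 8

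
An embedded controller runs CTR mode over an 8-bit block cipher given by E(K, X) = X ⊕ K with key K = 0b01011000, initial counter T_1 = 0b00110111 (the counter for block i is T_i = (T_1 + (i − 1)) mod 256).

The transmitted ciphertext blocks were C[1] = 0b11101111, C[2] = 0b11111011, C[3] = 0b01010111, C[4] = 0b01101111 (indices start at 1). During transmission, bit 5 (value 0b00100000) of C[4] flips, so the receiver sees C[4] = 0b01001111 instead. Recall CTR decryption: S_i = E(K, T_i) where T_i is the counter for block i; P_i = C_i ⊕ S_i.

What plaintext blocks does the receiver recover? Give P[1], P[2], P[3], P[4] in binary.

P[1] = 0b10000000, P[2] = 0b10011011, P[3] = 0b00110110, P[4] = 0b00101101

Only C[4] changed, to 0b01001111. In CTR, a change in C_i flips the same bit in P_i only; the keystream is unaffected. Decrypting the received ciphertext:
P[1]: T = 0b00110111, S = E(K, T) = 0b01101111; 0b11101111 ⊕ 0b01101111 = 0b10000000.
P[2]: T = 0b00111000, S = E(K, T) = 0b01100000; 0b11111011 ⊕ 0b01100000 = 0b10011011.
P[3]: T = 0b00111001, S = E(K, T) = 0b01100001; 0b01010111 ⊕ 0b01100001 = 0b00110110.
P[4]: T = 0b00111010, S = E(K, T) = 0b01100010; 0b01001111 ⊕ 0b01100010 = 0b00101101.
Blocks that differ from the original plaintext: P[4].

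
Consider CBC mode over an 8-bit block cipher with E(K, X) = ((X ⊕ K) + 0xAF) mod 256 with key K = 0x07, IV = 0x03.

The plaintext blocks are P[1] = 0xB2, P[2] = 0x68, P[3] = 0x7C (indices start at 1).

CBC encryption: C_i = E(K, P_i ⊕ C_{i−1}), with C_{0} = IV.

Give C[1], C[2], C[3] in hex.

C[1] = 0x65, C[2] = 0xB9, C[3] = 0x71

C[1]: P[1] ⊕ 0x03 = 0xB1; E(K, 0xB1) = 0x65.
C[2]: P[2] ⊕ 0x65 = 0x0D; E(K, 0x0D) = 0xB9.
C[3]: P[3] ⊕ 0xB9 = 0xC5; E(K, 0xC5) = 0x71.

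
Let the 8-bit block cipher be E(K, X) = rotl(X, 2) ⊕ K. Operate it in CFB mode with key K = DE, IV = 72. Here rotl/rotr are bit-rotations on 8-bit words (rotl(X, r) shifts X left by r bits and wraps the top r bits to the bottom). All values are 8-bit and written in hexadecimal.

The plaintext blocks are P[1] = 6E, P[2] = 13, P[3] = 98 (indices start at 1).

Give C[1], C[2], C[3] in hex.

C[1] = 79, C[2] = 28, C[3] = E6

CFB encryption: C_i = P_i ⊕ E(K, C_{i−1}), with C_{0} = IV.
C[1]: E(K, 72) = 17; 6E ⊕ 17 = 79.
C[2]: E(K, 79) = 3B; 13 ⊕ 3B = 28.
C[3]: E(K, 28) = 7E; 98 ⊕ 7E = E6.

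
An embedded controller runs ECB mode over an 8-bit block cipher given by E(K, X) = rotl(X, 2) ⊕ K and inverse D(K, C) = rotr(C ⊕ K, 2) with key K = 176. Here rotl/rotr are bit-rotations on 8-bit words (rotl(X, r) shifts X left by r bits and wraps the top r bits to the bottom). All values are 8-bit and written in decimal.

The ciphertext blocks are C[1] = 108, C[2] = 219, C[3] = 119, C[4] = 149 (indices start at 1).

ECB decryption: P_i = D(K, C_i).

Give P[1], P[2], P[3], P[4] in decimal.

P[1]: D(K, 108) = 55.
P[2]: D(K, 219) = 218.
P[3]: D(K, 119) = 241.
P[4]: D(K, 149) = 73.

P[1] = 55, P[2] = 218, P[3] = 241, P[4] = 73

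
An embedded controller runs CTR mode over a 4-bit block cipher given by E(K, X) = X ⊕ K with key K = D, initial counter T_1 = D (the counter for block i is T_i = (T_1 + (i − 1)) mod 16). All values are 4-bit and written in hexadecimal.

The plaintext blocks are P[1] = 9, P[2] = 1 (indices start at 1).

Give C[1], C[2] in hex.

CTR encryption: S_i = E(K, T_i) where T_i is the counter for block i; C_i = P_i ⊕ S_i.
C[1]: T = D, S = E(K, T) = 0; 9 ⊕ 0 = 9.
C[2]: T = E, S = E(K, T) = 3; 1 ⊕ 3 = 2.

C[1] = 9, C[2] = 2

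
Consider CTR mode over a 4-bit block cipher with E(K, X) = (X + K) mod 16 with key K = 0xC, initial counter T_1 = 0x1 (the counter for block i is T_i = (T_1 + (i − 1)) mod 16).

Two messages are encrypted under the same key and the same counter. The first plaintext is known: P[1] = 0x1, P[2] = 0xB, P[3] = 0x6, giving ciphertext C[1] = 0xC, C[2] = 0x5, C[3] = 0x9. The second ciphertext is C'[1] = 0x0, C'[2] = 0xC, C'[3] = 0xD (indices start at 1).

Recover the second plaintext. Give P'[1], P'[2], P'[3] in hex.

In CTR with a reused counter, both messages share the same keystream S_i, so C_i ⊕ C'_i = P_i ⊕ P'_i and thus P'_i = P_i ⊕ C_i ⊕ C'_i.
P'[1]: 0x1 ⊕ 0xC ⊕ 0x0 = 0xD.
P'[2]: 0xB ⊕ 0x5 ⊕ 0xC = 0x2.
P'[3]: 0x6 ⊕ 0x9 ⊕ 0xD = 0x2.

P'[1] = 0xD, P'[2] = 0x2, P'[3] = 0x2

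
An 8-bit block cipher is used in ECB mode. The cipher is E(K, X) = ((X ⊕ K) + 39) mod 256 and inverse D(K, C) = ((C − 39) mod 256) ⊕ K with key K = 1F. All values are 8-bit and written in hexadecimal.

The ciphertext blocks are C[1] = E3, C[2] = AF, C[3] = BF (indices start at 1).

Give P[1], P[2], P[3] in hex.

ECB decryption: P_i = D(K, C_i).
P[1]: D(K, E3) = B5.
P[2]: D(K, AF) = 69.
P[3]: D(K, BF) = 99.

P[1] = B5, P[2] = 69, P[3] = 99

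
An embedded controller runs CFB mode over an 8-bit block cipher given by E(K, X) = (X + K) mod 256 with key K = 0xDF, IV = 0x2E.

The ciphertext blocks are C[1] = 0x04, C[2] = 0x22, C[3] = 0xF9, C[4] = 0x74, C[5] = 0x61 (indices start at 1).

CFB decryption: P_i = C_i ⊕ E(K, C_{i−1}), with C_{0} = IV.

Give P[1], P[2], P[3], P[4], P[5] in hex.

P[1] = 0x09, P[2] = 0xC1, P[3] = 0xF8, P[4] = 0xAC, P[5] = 0x32

P[1]: E(K, 0x2E) = 0x0D; 0x04 ⊕ 0x0D = 0x09.
P[2]: E(K, 0x04) = 0xE3; 0x22 ⊕ 0xE3 = 0xC1.
P[3]: E(K, 0x22) = 0x01; 0xF9 ⊕ 0x01 = 0xF8.
P[4]: E(K, 0xF9) = 0xD8; 0x74 ⊕ 0xD8 = 0xAC.
P[5]: E(K, 0x74) = 0x53; 0x61 ⊕ 0x53 = 0x32.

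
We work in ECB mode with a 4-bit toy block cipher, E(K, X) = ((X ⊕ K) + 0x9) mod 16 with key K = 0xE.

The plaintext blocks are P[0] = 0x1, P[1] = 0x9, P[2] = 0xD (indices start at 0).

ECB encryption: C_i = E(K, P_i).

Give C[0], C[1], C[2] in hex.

C[0] = 0x8, C[1] = 0x0, C[2] = 0xC

C[0]: E(K, 0x1) = 0x8.
C[1]: E(K, 0x9) = 0x0.
C[2]: E(K, 0xD) = 0xC.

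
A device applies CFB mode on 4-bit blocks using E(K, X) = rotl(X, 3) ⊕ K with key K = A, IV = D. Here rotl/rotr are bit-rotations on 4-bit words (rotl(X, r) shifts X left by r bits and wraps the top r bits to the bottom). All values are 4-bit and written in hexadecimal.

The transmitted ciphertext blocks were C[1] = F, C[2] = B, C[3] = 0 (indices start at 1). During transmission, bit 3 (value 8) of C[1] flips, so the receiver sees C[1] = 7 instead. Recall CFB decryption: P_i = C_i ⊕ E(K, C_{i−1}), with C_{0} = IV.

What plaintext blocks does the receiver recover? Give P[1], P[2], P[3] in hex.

P[1] = 3, P[2] = A, P[3] = 7

Only C[1] changed, to 7. In CFB, a change in C_i flips the same bit in P_i and garbles P_{i+1}. Decrypting the received ciphertext:
P[1]: E(K, D) = 4; 7 ⊕ 4 = 3.
P[2]: E(K, 7) = 1; B ⊕ 1 = A.
P[3]: E(K, B) = 7; 0 ⊕ 7 = 7.
Blocks that differ from the original plaintext: P[1], P[2].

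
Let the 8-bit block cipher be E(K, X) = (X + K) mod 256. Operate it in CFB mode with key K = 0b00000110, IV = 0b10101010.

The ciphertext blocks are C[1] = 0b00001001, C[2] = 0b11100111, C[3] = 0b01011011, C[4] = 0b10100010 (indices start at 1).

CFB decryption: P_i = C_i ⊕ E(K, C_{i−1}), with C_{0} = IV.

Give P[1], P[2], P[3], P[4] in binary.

P[1]: E(K, 0b10101010) = 0b10110000; 0b00001001 ⊕ 0b10110000 = 0b10111001.
P[2]: E(K, 0b00001001) = 0b00001111; 0b11100111 ⊕ 0b00001111 = 0b11101000.
P[3]: E(K, 0b11100111) = 0b11101101; 0b01011011 ⊕ 0b11101101 = 0b10110110.
P[4]: E(K, 0b01011011) = 0b01100001; 0b10100010 ⊕ 0b01100001 = 0b11000011.

P[1] = 0b10111001, P[2] = 0b11101000, P[3] = 0b10110110, P[4] = 0b11000011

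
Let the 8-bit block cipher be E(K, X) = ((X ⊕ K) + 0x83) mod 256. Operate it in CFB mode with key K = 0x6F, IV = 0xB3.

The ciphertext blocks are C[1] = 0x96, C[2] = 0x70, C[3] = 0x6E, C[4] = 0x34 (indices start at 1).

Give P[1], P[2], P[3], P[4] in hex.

CFB decryption: P_i = C_i ⊕ E(K, C_{i−1}), with C_{0} = IV.
P[1]: E(K, 0xB3) = 0x5F; 0x96 ⊕ 0x5F = 0xC9.
P[2]: E(K, 0x96) = 0x7C; 0x70 ⊕ 0x7C = 0x0C.
P[3]: E(K, 0x70) = 0xA2; 0x6E ⊕ 0xA2 = 0xCC.
P[4]: E(K, 0x6E) = 0x84; 0x34 ⊕ 0x84 = 0xB0.

P[1] = 0xC9, P[2] = 0x0C, P[3] = 0xCC, P[4] = 0xB0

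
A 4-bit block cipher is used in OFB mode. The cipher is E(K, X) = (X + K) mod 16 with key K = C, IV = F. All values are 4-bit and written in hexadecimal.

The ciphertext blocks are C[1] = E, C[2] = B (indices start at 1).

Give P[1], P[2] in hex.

OFB decryption: S_i = E(K, S_{i−1}) with S_{0} = IV; P_i = C_i ⊕ S_i.
P[1]: S = E(K, F) = B; E ⊕ B = 5.
P[2]: S = E(K, B) = 7; B ⊕ 7 = C.

P[1] = 5, P[2] = C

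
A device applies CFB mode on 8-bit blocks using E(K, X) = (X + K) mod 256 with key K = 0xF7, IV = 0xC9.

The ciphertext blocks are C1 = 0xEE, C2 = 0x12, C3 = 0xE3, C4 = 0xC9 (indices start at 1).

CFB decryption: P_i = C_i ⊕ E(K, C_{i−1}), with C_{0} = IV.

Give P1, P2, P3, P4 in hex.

P1: E(K, 0xC9) = 0xC0; 0xEE ⊕ 0xC0 = 0x2E.
P2: E(K, 0xEE) = 0xE5; 0x12 ⊕ 0xE5 = 0xF7.
P3: E(K, 0x12) = 0x09; 0xE3 ⊕ 0x09 = 0xEA.
P4: E(K, 0xE3) = 0xDA; 0xC9 ⊕ 0xDA = 0x13.

P1 = 0x2E, P2 = 0xF7, P3 = 0xEA, P4 = 0x13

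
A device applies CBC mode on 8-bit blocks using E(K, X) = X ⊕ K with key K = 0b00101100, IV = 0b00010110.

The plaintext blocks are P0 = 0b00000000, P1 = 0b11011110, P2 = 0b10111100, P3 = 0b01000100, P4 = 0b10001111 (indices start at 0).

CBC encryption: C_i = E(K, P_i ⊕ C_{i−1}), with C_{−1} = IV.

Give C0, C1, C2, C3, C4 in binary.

C0 = 0b00111010, C1 = 0b11001000, C2 = 0b01011000, C3 = 0b00110000, C4 = 0b10010011

C0: P0 ⊕ 0b00010110 = 0b00010110; E(K, 0b00010110) = 0b00111010.
C1: P1 ⊕ 0b00111010 = 0b11100100; E(K, 0b11100100) = 0b11001000.
C2: P2 ⊕ 0b11001000 = 0b01110100; E(K, 0b01110100) = 0b01011000.
C3: P3 ⊕ 0b01011000 = 0b00011100; E(K, 0b00011100) = 0b00110000.
C4: P4 ⊕ 0b00110000 = 0b10111111; E(K, 0b10111111) = 0b10010011.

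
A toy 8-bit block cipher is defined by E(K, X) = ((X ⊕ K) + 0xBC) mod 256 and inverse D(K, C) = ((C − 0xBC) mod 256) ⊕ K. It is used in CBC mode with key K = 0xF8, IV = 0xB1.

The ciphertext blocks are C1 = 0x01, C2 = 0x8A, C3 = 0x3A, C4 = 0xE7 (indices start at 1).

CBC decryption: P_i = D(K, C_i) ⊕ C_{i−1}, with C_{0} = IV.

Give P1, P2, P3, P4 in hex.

P1: D(K, 0x01) = 0xBD; 0xBD ⊕ 0xB1 = 0x0C.
P2: D(K, 0x8A) = 0x36; 0x36 ⊕ 0x01 = 0x37.
P3: D(K, 0x3A) = 0x86; 0x86 ⊕ 0x8A = 0x0C.
P4: D(K, 0xE7) = 0xD3; 0xD3 ⊕ 0x3A = 0xE9.

P1 = 0x0C, P2 = 0x37, P3 = 0x0C, P4 = 0xE9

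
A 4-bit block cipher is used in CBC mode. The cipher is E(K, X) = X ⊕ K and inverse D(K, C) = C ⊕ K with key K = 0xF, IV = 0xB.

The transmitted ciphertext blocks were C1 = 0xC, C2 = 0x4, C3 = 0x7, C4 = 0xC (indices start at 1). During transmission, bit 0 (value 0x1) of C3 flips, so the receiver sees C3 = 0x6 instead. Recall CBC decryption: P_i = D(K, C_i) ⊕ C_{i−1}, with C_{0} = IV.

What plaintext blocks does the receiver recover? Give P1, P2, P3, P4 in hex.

Only C3 changed, to 0x6. In CBC, a change in C_i garbles P_i and flips the same bit in P_{i+1}. Decrypting the received ciphertext:
P1: D(K, 0xC) = 0x3; 0x3 ⊕ 0xB = 0x8.
P2: D(K, 0x4) = 0xB; 0xB ⊕ 0xC = 0x7.
P3: D(K, 0x6) = 0x9; 0x9 ⊕ 0x4 = 0xD.
P4: D(K, 0xC) = 0x3; 0x3 ⊕ 0x6 = 0x5.
Blocks that differ from the original plaintext: P3, P4.

P1 = 0x8, P2 = 0x7, P3 = 0xD, P4 = 0x5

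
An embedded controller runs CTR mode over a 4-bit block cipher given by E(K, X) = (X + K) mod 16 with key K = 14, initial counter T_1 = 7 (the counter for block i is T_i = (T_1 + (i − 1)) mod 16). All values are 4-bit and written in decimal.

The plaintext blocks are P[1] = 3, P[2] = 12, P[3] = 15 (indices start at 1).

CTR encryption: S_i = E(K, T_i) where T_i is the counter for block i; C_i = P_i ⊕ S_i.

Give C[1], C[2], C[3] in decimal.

C[1]: T = 7, S = E(K, T) = 5; 3 ⊕ 5 = 6.
C[2]: T = 8, S = E(K, T) = 6; 12 ⊕ 6 = 10.
C[3]: T = 9, S = E(K, T) = 7; 15 ⊕ 7 = 8.

C[1] = 6, C[2] = 10, C[3] = 8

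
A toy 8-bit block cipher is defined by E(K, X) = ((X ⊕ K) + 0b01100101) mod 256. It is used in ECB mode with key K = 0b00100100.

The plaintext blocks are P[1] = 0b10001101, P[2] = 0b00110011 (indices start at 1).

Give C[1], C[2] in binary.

ECB encryption: C_i = E(K, P_i).
C[1]: E(K, 0b10001101) = 0b00001110.
C[2]: E(K, 0b00110011) = 0b01111100.

C[1] = 0b00001110, C[2] = 0b01111100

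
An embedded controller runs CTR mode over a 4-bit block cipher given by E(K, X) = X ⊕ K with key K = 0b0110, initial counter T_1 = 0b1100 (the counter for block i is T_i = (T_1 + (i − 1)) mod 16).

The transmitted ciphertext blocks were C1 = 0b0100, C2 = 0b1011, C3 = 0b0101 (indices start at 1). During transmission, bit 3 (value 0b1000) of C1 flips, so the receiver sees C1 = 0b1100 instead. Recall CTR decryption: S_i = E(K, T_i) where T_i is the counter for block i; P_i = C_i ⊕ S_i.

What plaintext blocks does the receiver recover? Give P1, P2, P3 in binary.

P1 = 0b0110, P2 = 0b0000, P3 = 0b1101

Only C1 changed, to 0b1100. In CTR, a change in C_i flips the same bit in P_i only; the keystream is unaffected. Decrypting the received ciphertext:
P1: T = 0b1100, S = E(K, T) = 0b1010; 0b1100 ⊕ 0b1010 = 0b0110.
P2: T = 0b1101, S = E(K, T) = 0b1011; 0b1011 ⊕ 0b1011 = 0b0000.
P3: T = 0b1110, S = E(K, T) = 0b1000; 0b0101 ⊕ 0b1000 = 0b1101.
Blocks that differ from the original plaintext: P1.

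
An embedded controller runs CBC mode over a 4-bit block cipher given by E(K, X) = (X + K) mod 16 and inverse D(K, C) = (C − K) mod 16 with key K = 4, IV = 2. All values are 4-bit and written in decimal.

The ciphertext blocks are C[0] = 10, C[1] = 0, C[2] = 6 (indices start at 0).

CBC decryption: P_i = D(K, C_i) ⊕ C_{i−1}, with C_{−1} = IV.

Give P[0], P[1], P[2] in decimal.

P[0]: D(K, 10) = 6; 6 ⊕ 2 = 4.
P[1]: D(K, 0) = 12; 12 ⊕ 10 = 6.
P[2]: D(K, 6) = 2; 2 ⊕ 0 = 2.

P[0] = 4, P[1] = 6, P[2] = 2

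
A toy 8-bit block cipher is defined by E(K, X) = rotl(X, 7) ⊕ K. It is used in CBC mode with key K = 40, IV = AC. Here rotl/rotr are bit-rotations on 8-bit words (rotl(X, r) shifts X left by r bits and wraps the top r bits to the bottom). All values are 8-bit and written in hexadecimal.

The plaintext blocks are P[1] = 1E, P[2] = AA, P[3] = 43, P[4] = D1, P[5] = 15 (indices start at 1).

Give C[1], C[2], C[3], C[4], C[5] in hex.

C[1] = 19, C[2] = 99, C[3] = 2D, C[4] = 3E, C[5] = D5

CBC encryption: C_i = E(K, P_i ⊕ C_{i−1}), with C_{0} = IV.
C[1]: P[1] ⊕ AC = B2; E(K, B2) = 19.
C[2]: P[2] ⊕ 19 = B3; E(K, B3) = 99.
C[3]: P[3] ⊕ 99 = DA; E(K, DA) = 2D.
C[4]: P[4] ⊕ 2D = FC; E(K, FC) = 3E.
C[5]: P[5] ⊕ 3E = 2B; E(K, 2B) = D5.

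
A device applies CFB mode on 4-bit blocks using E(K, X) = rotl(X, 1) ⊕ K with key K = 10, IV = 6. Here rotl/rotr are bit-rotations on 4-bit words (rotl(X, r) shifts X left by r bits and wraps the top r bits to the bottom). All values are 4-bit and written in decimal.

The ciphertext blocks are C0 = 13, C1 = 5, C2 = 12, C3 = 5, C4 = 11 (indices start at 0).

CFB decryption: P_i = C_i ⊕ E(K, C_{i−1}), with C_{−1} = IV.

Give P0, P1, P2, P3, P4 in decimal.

P0: E(K, 6) = 6; 13 ⊕ 6 = 11.
P1: E(K, 13) = 1; 5 ⊕ 1 = 4.
P2: E(K, 5) = 0; 12 ⊕ 0 = 12.
P3: E(K, 12) = 3; 5 ⊕ 3 = 6.
P4: E(K, 5) = 0; 11 ⊕ 0 = 11.

P0 = 11, P1 = 4, P2 = 12, P3 = 6, P4 = 11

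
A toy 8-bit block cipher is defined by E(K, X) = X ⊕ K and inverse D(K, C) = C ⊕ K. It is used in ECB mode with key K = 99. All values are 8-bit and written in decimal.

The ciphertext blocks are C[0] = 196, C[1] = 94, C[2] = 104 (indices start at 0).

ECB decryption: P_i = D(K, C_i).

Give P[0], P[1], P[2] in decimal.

P[0] = 167, P[1] = 61, P[2] = 11

P[0]: D(K, 196) = 167.
P[1]: D(K, 94) = 61.
P[2]: D(K, 104) = 11.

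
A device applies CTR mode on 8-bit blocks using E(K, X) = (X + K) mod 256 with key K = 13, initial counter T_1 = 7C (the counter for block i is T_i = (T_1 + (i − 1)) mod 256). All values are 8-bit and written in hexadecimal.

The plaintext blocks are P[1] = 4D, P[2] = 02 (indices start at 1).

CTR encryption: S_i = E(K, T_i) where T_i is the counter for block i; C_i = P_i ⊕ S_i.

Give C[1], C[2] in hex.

C[1] = C2, C[2] = 92

C[1]: T = 7C, S = E(K, T) = 8F; 4D ⊕ 8F = C2.
C[2]: T = 7D, S = E(K, T) = 90; 02 ⊕ 90 = 92.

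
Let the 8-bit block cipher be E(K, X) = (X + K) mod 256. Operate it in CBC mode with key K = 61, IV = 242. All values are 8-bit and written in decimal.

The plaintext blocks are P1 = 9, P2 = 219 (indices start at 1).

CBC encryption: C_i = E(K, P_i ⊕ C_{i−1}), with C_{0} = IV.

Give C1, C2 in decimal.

C1: P1 ⊕ 242 = 251; E(K, 251) = 56.
C2: P2 ⊕ 56 = 227; E(K, 227) = 32.

C1 = 56, C2 = 32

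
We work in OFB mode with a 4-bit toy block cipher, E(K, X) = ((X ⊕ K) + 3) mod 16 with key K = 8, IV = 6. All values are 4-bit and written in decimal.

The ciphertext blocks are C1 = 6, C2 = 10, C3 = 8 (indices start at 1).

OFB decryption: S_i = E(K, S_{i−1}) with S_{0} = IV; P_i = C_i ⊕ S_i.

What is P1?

P1 = 7

P1: S = E(K, 6) = 1; 6 ⊕ 1 = 7.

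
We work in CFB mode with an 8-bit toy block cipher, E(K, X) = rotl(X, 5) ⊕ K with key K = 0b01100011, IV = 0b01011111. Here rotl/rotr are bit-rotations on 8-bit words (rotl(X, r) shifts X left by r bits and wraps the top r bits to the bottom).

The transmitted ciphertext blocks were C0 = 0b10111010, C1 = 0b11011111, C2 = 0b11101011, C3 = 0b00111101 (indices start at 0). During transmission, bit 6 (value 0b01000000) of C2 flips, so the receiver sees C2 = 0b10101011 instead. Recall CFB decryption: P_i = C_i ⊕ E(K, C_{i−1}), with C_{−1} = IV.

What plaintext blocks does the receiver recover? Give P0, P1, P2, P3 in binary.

P0 = 0b00110010, P1 = 0b11101011, P2 = 0b00110011, P3 = 0b00101011

Only C2 changed, to 0b10101011. In CFB, a change in C_i flips the same bit in P_i and garbles P_{i+1}. Decrypting the received ciphertext:
P0: E(K, 0b01011111) = 0b10001000; 0b10111010 ⊕ 0b10001000 = 0b00110010.
P1: E(K, 0b10111010) = 0b00110100; 0b11011111 ⊕ 0b00110100 = 0b11101011.
P2: E(K, 0b11011111) = 0b10011000; 0b10101011 ⊕ 0b10011000 = 0b00110011.
P3: E(K, 0b10101011) = 0b00010110; 0b00111101 ⊕ 0b00010110 = 0b00101011.
Blocks that differ from the original plaintext: P2, P3.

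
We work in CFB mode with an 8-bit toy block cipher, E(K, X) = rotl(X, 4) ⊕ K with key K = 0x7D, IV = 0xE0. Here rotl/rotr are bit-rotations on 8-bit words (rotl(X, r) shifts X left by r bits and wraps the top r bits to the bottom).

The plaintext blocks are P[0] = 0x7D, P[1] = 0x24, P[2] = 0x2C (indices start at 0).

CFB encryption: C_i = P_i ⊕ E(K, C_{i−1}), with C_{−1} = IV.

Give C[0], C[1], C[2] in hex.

C[0] = 0x0E, C[1] = 0xB9, C[2] = 0xCA

C[0]: E(K, 0xE0) = 0x73; 0x7D ⊕ 0x73 = 0x0E.
C[1]: E(K, 0x0E) = 0x9D; 0x24 ⊕ 0x9D = 0xB9.
C[2]: E(K, 0xB9) = 0xE6; 0x2C ⊕ 0xE6 = 0xCA.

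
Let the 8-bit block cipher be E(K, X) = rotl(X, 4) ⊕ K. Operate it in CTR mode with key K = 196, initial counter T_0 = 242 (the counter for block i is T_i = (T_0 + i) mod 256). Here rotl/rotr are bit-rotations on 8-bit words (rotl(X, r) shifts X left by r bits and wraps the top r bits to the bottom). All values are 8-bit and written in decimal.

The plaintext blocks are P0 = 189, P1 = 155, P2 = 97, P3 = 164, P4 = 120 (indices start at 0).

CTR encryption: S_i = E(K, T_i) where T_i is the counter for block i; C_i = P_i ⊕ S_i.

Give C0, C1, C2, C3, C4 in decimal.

C0 = 86, C1 = 96, C2 = 234, C3 = 63, C4 = 211

C0: T = 242, S = E(K, T) = 235; 189 ⊕ 235 = 86.
C1: T = 243, S = E(K, T) = 251; 155 ⊕ 251 = 96.
C2: T = 244, S = E(K, T) = 139; 97 ⊕ 139 = 234.
C3: T = 245, S = E(K, T) = 155; 164 ⊕ 155 = 63.
C4: T = 246, S = E(K, T) = 171; 120 ⊕ 171 = 211.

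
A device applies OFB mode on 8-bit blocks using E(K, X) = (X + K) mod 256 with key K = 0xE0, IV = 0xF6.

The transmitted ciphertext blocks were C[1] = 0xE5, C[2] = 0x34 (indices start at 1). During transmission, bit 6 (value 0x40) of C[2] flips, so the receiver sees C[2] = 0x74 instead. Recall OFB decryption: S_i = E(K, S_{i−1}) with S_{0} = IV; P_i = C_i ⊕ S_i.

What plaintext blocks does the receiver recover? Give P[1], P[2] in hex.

P[1] = 0x33, P[2] = 0xC2

Only C[2] changed, to 0x74. In OFB, a change in C_i flips the same bit in P_i only; the keystream is unaffected. Decrypting the received ciphertext:
P[1]: S = E(K, 0xF6) = 0xD6; 0xE5 ⊕ 0xD6 = 0x33.
P[2]: S = E(K, 0xD6) = 0xB6; 0x74 ⊕ 0xB6 = 0xC2.
Blocks that differ from the original plaintext: P[2].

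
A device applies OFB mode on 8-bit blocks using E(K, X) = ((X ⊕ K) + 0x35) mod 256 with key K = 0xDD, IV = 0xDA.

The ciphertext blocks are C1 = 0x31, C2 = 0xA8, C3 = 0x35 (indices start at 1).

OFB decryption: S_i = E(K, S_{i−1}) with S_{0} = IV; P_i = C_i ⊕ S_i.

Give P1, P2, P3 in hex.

P1: S = E(K, 0xDA) = 0x3C; 0x31 ⊕ 0x3C = 0x0D.
P2: S = E(K, 0x3C) = 0x16; 0xA8 ⊕ 0x16 = 0xBE.
P3: S = E(K, 0x16) = 0x00; 0x35 ⊕ 0x00 = 0x35.

P1 = 0x0D, P2 = 0xBE, P3 = 0x35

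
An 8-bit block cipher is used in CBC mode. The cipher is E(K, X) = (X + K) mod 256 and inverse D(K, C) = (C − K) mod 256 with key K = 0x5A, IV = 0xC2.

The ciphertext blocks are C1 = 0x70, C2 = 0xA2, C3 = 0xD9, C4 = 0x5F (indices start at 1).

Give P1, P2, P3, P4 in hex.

CBC decryption: P_i = D(K, C_i) ⊕ C_{i−1}, with C_{0} = IV.
P1: D(K, 0x70) = 0x16; 0x16 ⊕ 0xC2 = 0xD4.
P2: D(K, 0xA2) = 0x48; 0x48 ⊕ 0x70 = 0x38.
P3: D(K, 0xD9) = 0x7F; 0x7F ⊕ 0xA2 = 0xDD.
P4: D(K, 0x5F) = 0x05; 0x05 ⊕ 0xD9 = 0xDC.

P1 = 0xD4, P2 = 0x38, P3 = 0xDD, P4 = 0xDC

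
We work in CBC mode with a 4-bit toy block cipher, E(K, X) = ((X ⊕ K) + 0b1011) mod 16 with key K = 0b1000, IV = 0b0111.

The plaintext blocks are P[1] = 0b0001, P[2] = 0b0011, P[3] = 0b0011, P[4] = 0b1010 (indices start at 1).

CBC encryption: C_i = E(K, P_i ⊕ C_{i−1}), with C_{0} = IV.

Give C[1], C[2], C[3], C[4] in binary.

C[1]: P[1] ⊕ 0b0111 = 0b0110; E(K, 0b0110) = 0b1001.
C[2]: P[2] ⊕ 0b1001 = 0b1010; E(K, 0b1010) = 0b1101.
C[3]: P[3] ⊕ 0b1101 = 0b1110; E(K, 0b1110) = 0b0001.
C[4]: P[4] ⊕ 0b0001 = 0b1011; E(K, 0b1011) = 0b1110.

C[1] = 0b1001, C[2] = 0b1101, C[3] = 0b0001, C[4] = 0b1110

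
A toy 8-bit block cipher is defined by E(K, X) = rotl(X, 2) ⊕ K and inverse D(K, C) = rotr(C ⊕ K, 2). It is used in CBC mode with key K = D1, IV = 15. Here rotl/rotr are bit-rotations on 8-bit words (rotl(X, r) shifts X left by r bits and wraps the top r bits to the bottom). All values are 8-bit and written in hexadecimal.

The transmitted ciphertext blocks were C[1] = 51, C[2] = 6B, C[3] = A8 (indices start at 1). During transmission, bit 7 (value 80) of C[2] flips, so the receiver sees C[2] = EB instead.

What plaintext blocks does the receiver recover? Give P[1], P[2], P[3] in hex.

CBC decryption: P_i = D(K, C_i) ⊕ C_{i−1}, with C_{0} = IV.
Only C[2] changed, to EB. In CBC, a change in C_i garbles P_i and flips the same bit in P_{i+1}. Decrypting the received ciphertext:
P[1]: D(K, 51) = 20; 20 ⊕ 15 = 35.
P[2]: D(K, EB) = 8E; 8E ⊕ 51 = DF.
P[3]: D(K, A8) = 5E; 5E ⊕ EB = B5.
Blocks that differ from the original plaintext: P[2], P[3].

P[1] = 35, P[2] = DF, P[3] = B5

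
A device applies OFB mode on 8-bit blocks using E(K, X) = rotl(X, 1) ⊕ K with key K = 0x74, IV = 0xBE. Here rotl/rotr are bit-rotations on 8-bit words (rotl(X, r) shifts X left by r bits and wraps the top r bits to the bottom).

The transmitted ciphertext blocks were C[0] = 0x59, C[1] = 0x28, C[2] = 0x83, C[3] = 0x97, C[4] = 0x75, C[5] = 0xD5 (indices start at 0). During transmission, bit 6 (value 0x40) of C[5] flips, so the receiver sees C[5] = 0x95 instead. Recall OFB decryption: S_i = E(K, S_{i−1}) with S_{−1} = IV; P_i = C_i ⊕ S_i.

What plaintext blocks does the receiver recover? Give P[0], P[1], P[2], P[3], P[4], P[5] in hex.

P[0] = 0x50, P[1] = 0x4E, P[2] = 0x3B, P[3] = 0x92, P[4] = 0x0B, P[5] = 0x1D

Only C[5] changed, to 0x95. In OFB, a change in C_i flips the same bit in P_i only; the keystream is unaffected. Decrypting the received ciphertext:
P[0]: S = E(K, 0xBE) = 0x09; 0x59 ⊕ 0x09 = 0x50.
P[1]: S = E(K, 0x09) = 0x66; 0x28 ⊕ 0x66 = 0x4E.
P[2]: S = E(K, 0x66) = 0xB8; 0x83 ⊕ 0xB8 = 0x3B.
P[3]: S = E(K, 0xB8) = 0x05; 0x97 ⊕ 0x05 = 0x92.
P[4]: S = E(K, 0x05) = 0x7E; 0x75 ⊕ 0x7E = 0x0B.
P[5]: S = E(K, 0x7E) = 0x88; 0x95 ⊕ 0x88 = 0x1D.
Blocks that differ from the original plaintext: P[5].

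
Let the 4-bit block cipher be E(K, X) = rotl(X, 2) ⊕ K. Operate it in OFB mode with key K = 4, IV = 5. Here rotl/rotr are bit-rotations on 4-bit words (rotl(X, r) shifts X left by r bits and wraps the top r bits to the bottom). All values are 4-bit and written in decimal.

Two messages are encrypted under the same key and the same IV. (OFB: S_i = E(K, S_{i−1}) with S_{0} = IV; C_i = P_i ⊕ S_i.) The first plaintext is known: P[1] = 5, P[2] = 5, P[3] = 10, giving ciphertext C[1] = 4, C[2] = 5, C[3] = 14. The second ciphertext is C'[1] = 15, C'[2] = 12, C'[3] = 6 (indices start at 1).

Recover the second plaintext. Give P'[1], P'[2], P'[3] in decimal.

P'[1] = 14, P'[2] = 12, P'[3] = 2

In OFB with a reused IV, both messages share the same keystream S_i, so C_i ⊕ C'_i = P_i ⊕ P'_i and thus P'_i = P_i ⊕ C_i ⊕ C'_i.
P'[1]: 5 ⊕ 4 ⊕ 15 = 14.
P'[2]: 5 ⊕ 5 ⊕ 12 = 12.
P'[3]: 10 ⊕ 14 ⊕ 6 = 2.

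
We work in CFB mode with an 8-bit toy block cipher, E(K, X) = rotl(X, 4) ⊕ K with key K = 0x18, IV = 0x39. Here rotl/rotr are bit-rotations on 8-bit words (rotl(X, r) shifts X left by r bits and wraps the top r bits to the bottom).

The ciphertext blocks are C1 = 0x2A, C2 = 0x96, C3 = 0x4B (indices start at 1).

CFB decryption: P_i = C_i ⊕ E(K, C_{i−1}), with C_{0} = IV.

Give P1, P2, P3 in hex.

P1 = 0xA1, P2 = 0x2C, P3 = 0x3A

P1: E(K, 0x39) = 0x8B; 0x2A ⊕ 0x8B = 0xA1.
P2: E(K, 0x2A) = 0xBA; 0x96 ⊕ 0xBA = 0x2C.
P3: E(K, 0x96) = 0x71; 0x4B ⊕ 0x71 = 0x3A.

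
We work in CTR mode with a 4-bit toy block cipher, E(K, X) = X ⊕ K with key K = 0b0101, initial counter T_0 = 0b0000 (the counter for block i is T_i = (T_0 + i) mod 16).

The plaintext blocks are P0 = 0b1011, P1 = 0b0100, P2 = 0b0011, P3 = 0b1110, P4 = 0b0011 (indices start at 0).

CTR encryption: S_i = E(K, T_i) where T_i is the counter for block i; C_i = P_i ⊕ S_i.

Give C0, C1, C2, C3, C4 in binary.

C0 = 0b1110, C1 = 0b0000, C2 = 0b0100, C3 = 0b1000, C4 = 0b0010

C0: T = 0b0000, S = E(K, T) = 0b0101; 0b1011 ⊕ 0b0101 = 0b1110.
C1: T = 0b0001, S = E(K, T) = 0b0100; 0b0100 ⊕ 0b0100 = 0b0000.
C2: T = 0b0010, S = E(K, T) = 0b0111; 0b0011 ⊕ 0b0111 = 0b0100.
C3: T = 0b0011, S = E(K, T) = 0b0110; 0b1110 ⊕ 0b0110 = 0b1000.
C4: T = 0b0100, S = E(K, T) = 0b0001; 0b0011 ⊕ 0b0001 = 0b0010.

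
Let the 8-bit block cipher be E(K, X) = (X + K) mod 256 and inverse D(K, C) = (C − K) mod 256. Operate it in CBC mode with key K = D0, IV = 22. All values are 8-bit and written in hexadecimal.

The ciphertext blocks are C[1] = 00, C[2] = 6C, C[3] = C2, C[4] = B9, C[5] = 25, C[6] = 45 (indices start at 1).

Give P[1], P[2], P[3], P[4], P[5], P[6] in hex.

CBC decryption: P_i = D(K, C_i) ⊕ C_{i−1}, with C_{0} = IV.
P[1]: D(K, 00) = 30; 30 ⊕ 22 = 12.
P[2]: D(K, 6C) = 9C; 9C ⊕ 00 = 9C.
P[3]: D(K, C2) = F2; F2 ⊕ 6C = 9E.
P[4]: D(K, B9) = E9; E9 ⊕ C2 = 2B.
P[5]: D(K, 25) = 55; 55 ⊕ B9 = EC.
P[6]: D(K, 45) = 75; 75 ⊕ 25 = 50.

P[1] = 12, P[2] = 9C, P[3] = 9E, P[4] = 2B, P[5] = EC, P[6] = 50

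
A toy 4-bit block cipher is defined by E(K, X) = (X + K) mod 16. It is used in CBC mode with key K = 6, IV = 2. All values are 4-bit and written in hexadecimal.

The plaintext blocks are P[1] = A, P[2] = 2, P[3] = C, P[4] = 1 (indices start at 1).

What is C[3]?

C[3] = 4

CBC encryption: C_i = E(K, P_i ⊕ C_{i−1}), with C_{0} = IV.
C[1]: P[1] ⊕ 2 = 8; E(K, 8) = E.
C[2]: P[2] ⊕ E = C; E(K, C) = 2.
C[3]: P[3] ⊕ 2 = E; E(K, E) = 4.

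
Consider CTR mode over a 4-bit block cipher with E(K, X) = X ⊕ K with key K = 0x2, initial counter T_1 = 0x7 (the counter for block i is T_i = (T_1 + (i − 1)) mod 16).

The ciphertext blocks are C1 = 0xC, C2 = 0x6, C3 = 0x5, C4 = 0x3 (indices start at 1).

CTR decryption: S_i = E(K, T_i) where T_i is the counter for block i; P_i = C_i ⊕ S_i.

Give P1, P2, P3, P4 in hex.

P1: T = 0x7, S = E(K, T) = 0x5; 0xC ⊕ 0x5 = 0x9.
P2: T = 0x8, S = E(K, T) = 0xA; 0x6 ⊕ 0xA = 0xC.
P3: T = 0x9, S = E(K, T) = 0xB; 0x5 ⊕ 0xB = 0xE.
P4: T = 0xA, S = E(K, T) = 0x8; 0x3 ⊕ 0x8 = 0xB.

P1 = 0x9, P2 = 0xC, P3 = 0xE, P4 = 0xB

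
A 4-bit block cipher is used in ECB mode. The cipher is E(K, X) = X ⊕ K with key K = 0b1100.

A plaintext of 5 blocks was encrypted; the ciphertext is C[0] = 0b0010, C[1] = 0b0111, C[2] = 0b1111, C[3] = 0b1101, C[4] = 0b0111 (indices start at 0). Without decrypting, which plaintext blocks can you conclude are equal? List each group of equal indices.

ECB encrypts each block independently with the same key, so equal ciphertext blocks imply equal plaintext blocks.
C[1] = C[4] = 0b0111, so P[1] = P[4].

P[1] = P[4]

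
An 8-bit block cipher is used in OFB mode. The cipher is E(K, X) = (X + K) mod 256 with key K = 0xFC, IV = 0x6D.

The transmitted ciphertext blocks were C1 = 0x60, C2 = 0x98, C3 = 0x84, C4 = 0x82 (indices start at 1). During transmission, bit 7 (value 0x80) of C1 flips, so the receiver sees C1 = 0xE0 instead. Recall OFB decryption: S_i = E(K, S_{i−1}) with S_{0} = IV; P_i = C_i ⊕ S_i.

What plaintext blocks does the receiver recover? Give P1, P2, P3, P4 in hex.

Only C1 changed, to 0xE0. In OFB, a change in C_i flips the same bit in P_i only; the keystream is unaffected. Decrypting the received ciphertext:
P1: S = E(K, 0x6D) = 0x69; 0xE0 ⊕ 0x69 = 0x89.
P2: S = E(K, 0x69) = 0x65; 0x98 ⊕ 0x65 = 0xFD.
P3: S = E(K, 0x65) = 0x61; 0x84 ⊕ 0x61 = 0xE5.
P4: S = E(K, 0x61) = 0x5D; 0x82 ⊕ 0x5D = 0xDF.
Blocks that differ from the original plaintext: P1.

P1 = 0x89, P2 = 0xFD, P3 = 0xE5, P4 = 0xDF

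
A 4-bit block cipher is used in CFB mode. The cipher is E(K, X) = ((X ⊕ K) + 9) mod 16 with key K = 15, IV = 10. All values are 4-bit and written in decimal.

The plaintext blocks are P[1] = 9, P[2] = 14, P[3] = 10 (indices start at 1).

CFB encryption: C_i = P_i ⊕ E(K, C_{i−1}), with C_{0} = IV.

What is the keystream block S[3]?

C[1]: E(K, 10) = 14; 9 ⊕ 14 = 7.
C[2]: E(K, 7) = 1; 14 ⊕ 1 = 15.
C[3]: E(K, 15) = 9; 10 ⊕ 9 = 3.
So S[3] = 9.

9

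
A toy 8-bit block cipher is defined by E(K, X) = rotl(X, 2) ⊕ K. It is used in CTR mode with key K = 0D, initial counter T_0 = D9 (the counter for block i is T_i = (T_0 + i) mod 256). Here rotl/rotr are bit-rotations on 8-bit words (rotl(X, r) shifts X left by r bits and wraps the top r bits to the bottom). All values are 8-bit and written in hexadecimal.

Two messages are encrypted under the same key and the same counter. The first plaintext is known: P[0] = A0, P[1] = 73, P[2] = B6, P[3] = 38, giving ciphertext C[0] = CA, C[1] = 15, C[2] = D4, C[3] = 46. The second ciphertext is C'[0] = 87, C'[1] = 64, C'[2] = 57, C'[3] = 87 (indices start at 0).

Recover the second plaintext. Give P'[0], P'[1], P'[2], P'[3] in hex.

P'[0] = ED, P'[1] = 02, P'[2] = 35, P'[3] = F9

In CTR with a reused counter, both messages share the same keystream S_i, so C_i ⊕ C'_i = P_i ⊕ P'_i and thus P'_i = P_i ⊕ C_i ⊕ C'_i.
P'[0]: A0 ⊕ CA ⊕ 87 = ED.
P'[1]: 73 ⊕ 15 ⊕ 64 = 02.
P'[2]: B6 ⊕ D4 ⊕ 57 = 35.
P'[3]: 38 ⊕ 46 ⊕ 87 = F9.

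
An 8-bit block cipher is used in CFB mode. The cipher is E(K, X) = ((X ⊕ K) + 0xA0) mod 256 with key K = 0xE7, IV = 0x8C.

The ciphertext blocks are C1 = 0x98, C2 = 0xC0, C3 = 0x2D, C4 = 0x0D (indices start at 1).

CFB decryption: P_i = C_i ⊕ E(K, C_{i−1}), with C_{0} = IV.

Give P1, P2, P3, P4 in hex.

P1: E(K, 0x8C) = 0x0B; 0x98 ⊕ 0x0B = 0x93.
P2: E(K, 0x98) = 0x1F; 0xC0 ⊕ 0x1F = 0xDF.
P3: E(K, 0xC0) = 0xC7; 0x2D ⊕ 0xC7 = 0xEA.
P4: E(K, 0x2D) = 0x6A; 0x0D ⊕ 0x6A = 0x67.

P1 = 0x93, P2 = 0xDF, P3 = 0xEA, P4 = 0x67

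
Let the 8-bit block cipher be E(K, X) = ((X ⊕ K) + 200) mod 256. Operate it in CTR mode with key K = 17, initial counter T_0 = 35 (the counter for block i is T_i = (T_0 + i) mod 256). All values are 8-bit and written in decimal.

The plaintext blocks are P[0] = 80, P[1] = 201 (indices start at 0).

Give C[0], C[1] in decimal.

CTR encryption: S_i = E(K, T_i) where T_i is the counter for block i; C_i = P_i ⊕ S_i.
C[0]: T = 35, S = E(K, T) = 250; 80 ⊕ 250 = 170.
C[1]: T = 36, S = E(K, T) = 253; 201 ⊕ 253 = 52.

C[0] = 170, C[1] = 52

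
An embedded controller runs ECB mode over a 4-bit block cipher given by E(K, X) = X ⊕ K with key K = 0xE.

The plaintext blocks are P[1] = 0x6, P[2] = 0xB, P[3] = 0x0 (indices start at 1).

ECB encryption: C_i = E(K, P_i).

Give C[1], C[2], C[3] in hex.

C[1]: E(K, 0x6) = 0x8.
C[2]: E(K, 0xB) = 0x5.
C[3]: E(K, 0x0) = 0xE.

C[1] = 0x8, C[2] = 0x5, C[3] = 0xE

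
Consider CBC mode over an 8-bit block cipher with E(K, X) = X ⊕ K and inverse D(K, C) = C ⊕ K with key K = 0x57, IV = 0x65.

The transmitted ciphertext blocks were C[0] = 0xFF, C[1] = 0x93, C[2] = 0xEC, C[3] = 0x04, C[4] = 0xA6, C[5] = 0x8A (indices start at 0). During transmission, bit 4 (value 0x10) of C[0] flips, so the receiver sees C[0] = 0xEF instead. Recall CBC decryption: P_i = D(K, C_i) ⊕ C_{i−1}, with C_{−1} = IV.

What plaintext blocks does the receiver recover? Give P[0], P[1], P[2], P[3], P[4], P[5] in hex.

Only C[0] changed, to 0xEF. In CBC, a change in C_i garbles P_i and flips the same bit in P_{i+1}. Decrypting the received ciphertext:
P[0]: D(K, 0xEF) = 0xB8; 0xB8 ⊕ 0x65 = 0xDD.
P[1]: D(K, 0x93) = 0xC4; 0xC4 ⊕ 0xEF = 0x2B.
P[2]: D(K, 0xEC) = 0xBB; 0xBB ⊕ 0x93 = 0x28.
P[3]: D(K, 0x04) = 0x53; 0x53 ⊕ 0xEC = 0xBF.
P[4]: D(K, 0xA6) = 0xF1; 0xF1 ⊕ 0x04 = 0xF5.
P[5]: D(K, 0x8A) = 0xDD; 0xDD ⊕ 0xA6 = 0x7B.
Blocks that differ from the original plaintext: P[0], P[1].

P[0] = 0xDD, P[1] = 0x2B, P[2] = 0x28, P[3] = 0xBF, P[4] = 0xF5, P[5] = 0x7B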